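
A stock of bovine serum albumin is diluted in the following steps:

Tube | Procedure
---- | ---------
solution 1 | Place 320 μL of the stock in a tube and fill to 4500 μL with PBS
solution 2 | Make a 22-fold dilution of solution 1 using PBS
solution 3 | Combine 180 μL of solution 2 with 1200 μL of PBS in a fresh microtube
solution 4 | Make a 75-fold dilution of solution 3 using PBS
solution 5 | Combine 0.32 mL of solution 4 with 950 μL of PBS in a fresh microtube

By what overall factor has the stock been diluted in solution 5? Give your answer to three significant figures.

Step 1: 320 μL brought to 4500 μL → factor 4500/320 = 14.062
Step 2: 22-fold → factor 22
Step 3: 180 μL + 1200 μL = 1380 μL total → factor 1380/180 = 7.6667
Step 4: 75-fold → factor 75
Step 5: 0.32 mL + 950 μL = 1.27 mL total → factor 1.27/0.32 = 3.9688
Overall dilution factor = 14.062 × 22 × 7.6667 × 75 × 3.9688 = 7.06 × 10^5

7.06 × 10^5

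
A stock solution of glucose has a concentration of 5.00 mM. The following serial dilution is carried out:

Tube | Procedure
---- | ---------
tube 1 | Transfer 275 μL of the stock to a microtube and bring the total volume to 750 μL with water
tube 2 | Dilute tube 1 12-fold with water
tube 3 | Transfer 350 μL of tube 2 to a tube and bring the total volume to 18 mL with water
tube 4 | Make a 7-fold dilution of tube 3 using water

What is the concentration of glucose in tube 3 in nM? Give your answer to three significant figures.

2.97 × 10^3 nM

Step 1: 275 μL brought to 750 μL → factor 750/275 = 2.7273
Step 2: 12-fold → factor 12
Step 3: 350 μL brought to 18 mL → factor 18000/350 = 51.429
Dilution factor through tube 3 = 2.7273 × 12 × 51.429 = 1683.1
[tube 3] = 5.00 mM / 1683.1 = 0.002971 mM = 2.97 × 10^3 nM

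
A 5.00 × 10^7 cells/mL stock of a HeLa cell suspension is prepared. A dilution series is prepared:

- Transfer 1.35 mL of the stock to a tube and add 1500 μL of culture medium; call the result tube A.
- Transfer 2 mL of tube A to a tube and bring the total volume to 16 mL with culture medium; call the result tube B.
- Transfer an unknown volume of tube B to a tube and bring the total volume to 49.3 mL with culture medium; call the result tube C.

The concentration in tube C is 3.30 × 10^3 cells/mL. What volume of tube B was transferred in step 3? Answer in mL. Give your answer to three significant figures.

Step 1: 1.35 mL + 1500 μL = 2.85 mL total → factor 2.85/1.35 = 2.1111
Step 2: 2 mL brought to 16 mL → factor 16/2 = 8
Step 3: v brought to 49.3 mL → factor = 49.3 mL/v
Product of known-step factors = 16.889
Overall factor = 5.00 × 10^7 cells/mL / (3.30 × 10^3 cells/mL) = 15152
Step-3 factor = 15152 / 16.889 = 897.13
v = 49.3 mL / 897.13 = 0.0550 mL

0.0550 mL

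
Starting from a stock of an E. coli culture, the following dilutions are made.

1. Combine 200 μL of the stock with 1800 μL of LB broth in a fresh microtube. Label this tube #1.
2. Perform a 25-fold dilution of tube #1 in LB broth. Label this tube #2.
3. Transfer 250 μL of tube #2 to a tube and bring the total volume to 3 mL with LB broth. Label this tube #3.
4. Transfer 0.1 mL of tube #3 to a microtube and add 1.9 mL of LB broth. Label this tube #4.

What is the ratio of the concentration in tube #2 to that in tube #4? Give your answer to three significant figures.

240

Step 1: 200 μL + 1800 μL = 2000 μL total → factor 2000/200 = 10
Step 2: 25-fold → factor 25
Step 3: 250 μL brought to 3 mL → factor 3000/250 = 12
Step 4: 0.1 mL + 1.9 mL = 2 mL total → factor 2/0.1 = 20
Dilution factor to tube #2 = 250; to tube #4 = 60000
[tube #2]/[tube #4] = (factor to tube #4)/(factor to tube #2) = 60000/250 = 240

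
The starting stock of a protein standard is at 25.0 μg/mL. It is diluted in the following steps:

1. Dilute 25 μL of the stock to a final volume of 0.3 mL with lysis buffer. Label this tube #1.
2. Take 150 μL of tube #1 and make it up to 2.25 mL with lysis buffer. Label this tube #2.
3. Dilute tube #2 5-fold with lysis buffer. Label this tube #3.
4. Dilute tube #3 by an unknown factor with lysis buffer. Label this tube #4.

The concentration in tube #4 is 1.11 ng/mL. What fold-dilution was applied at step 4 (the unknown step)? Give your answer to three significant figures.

25.0-fold

Step 1: 25 μL brought to 0.3 mL → factor 300/25 = 12
Step 2: 150 μL brought to 2.25 mL → factor 2250/150 = 15
Step 3: 5-fold → factor 5
Step 4: unknown factor x
Product of known-step factors = 900
Overall factor = 25.0 μg/mL / (1.11 ng/mL) = 22523
x = 22523 / 900 = 25.0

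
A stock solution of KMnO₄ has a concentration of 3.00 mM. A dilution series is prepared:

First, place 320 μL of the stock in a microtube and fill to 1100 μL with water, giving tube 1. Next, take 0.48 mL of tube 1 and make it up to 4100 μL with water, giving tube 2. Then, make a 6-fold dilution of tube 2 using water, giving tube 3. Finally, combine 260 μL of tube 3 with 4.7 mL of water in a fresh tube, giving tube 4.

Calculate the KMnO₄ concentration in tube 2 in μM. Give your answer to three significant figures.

102 μM

Step 1: 320 μL brought to 1100 μL → factor 1100/320 = 3.4375
Step 2: 0.48 mL brought to 4100 μL → factor 4.1/0.48 = 8.5417
Dilution factor through tube 2 = 3.4375 × 8.5417 = 29.362
[tube 2] = 3.00 mM / 29.362 = 0.1022 mM = 102 μM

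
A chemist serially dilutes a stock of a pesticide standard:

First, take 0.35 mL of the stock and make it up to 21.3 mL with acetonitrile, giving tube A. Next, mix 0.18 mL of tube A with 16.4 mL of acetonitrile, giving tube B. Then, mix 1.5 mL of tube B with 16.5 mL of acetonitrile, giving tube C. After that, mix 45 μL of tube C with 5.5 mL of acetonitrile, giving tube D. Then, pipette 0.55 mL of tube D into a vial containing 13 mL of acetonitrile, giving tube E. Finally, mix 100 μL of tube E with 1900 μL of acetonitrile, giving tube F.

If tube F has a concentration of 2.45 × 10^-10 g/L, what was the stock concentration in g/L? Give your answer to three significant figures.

1.00 g/L

Step 1: 0.35 mL brought to 21.3 mL → factor 21.3/0.35 = 60.857
Step 2: 0.18 mL + 16.4 mL = 16.58 mL total → factor 16.58/0.18 = 92.111
Step 3: 1.5 mL + 16.5 mL = 18 mL total → factor 18/1.5 = 12
Step 4: 45 μL + 5.5 mL = 5545 μL total → factor 5545/45 = 123.22
Step 5: 0.55 mL + 13 mL = 13.55 mL total → factor 13.55/0.55 = 24.636
Step 6: 100 μL + 1900 μL = 2000 μL total → factor 2000/100 = 20
Overall dilution factor = 60.857 × 92.111 × 12 × 123.22 × 24.636 × 20 = 4.0841 × 10^9
Stock = 2.45 × 10^-10 g/L × 4.0841 × 10^9 = 1.00 g/L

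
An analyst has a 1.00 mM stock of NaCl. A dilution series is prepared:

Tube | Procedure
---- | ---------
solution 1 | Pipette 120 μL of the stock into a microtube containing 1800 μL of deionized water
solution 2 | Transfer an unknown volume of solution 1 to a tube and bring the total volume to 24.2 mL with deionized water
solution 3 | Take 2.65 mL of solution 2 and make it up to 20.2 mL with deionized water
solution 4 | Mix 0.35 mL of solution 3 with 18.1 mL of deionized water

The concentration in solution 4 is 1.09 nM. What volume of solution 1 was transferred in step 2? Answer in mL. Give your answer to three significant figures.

0.170 mL

Step 1: 120 μL + 1800 μL = 1920 μL total → factor 1920/120 = 16
Step 2: v brought to 24.2 mL → factor = 24.2 mL/v
Step 3: 2.65 mL brought to 20.2 mL → factor 20.2/2.65 = 7.6226
Step 4: 0.35 mL + 18.1 mL = 18.45 mL total → factor 18.45/0.35 = 52.714
Product of known-step factors = 6429.2
Overall factor = 1.00 mM / (1.09 nM) = 9.1743 × 10^5
Step-2 factor = 9.1743 × 10^5 / 6429.2 = 142.7
v = 24.2 mL / 142.7 = 0.170 mL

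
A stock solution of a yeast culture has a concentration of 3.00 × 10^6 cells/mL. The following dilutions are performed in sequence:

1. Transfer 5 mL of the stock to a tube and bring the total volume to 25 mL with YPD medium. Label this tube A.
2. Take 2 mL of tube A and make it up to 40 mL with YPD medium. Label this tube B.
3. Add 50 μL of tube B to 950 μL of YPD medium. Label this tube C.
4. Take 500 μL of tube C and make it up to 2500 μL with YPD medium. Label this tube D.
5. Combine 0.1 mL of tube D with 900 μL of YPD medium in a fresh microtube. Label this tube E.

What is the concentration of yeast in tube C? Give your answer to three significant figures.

Step 1: 5 mL brought to 25 mL → factor 25/5 = 5
Step 2: 2 mL brought to 40 mL → factor 40/2 = 20
Step 3: 50 μL + 950 μL = 1000 μL total → factor 1000/50 = 20
Dilution factor through tube C = 5 × 20 × 20 = 2000
[tube C] = 3.00 × 10^6 cells/mL / 2000 = 1.50 × 10^3 cells/mL

1.50 × 10^3 cells/mL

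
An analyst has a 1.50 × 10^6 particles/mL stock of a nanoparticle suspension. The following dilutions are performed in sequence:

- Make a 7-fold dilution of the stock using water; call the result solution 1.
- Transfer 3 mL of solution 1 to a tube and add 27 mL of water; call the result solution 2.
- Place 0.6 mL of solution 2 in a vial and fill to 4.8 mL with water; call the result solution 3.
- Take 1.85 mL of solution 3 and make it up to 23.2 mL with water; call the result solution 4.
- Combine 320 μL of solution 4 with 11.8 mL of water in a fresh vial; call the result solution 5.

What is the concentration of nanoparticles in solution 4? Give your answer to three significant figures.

Step 1: 7-fold → factor 7
Step 2: 3 mL + 27 mL = 30 mL total → factor 30/3 = 10
Step 3: 0.6 mL brought to 4.8 mL → factor 4.8/0.6 = 8
Step 4: 1.85 mL brought to 23.2 mL → factor 23.2/1.85 = 12.541
Dilution factor through solution 4 = 7 × 10 × 8 × 12.541 = 7022.7
[solution 4] = 1.50 × 10^6 particles/mL / 7022.7 = 214 particles/mL

214 particles/mL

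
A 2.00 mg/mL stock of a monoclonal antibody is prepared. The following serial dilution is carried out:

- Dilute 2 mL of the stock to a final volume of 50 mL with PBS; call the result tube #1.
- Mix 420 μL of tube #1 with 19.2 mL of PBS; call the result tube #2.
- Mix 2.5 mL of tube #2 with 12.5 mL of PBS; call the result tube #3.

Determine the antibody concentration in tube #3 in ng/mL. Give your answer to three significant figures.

285 ng/mL

Step 1: 2 mL brought to 50 mL → factor 50/2 = 25
Step 2: 420 μL + 19.2 mL = 19620 μL total → factor 19620/420 = 46.714
Step 3: 2.5 mL + 12.5 mL = 15 mL total → factor 15/2.5 = 6
Overall dilution factor = 25 × 46.714 × 6 = 7007.1
Final = 2.00 mg/mL / 7007.1 = 0.0002854 mg/mL = 285 ng/mL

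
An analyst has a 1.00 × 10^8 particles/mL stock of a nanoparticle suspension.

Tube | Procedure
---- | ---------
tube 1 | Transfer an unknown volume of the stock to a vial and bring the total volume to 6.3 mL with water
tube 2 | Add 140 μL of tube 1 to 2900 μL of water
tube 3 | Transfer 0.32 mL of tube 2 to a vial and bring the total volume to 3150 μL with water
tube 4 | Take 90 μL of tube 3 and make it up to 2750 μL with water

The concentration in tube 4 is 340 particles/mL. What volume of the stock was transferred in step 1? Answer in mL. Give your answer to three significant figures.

Step 1: v brought to 6.3 mL → factor = 6.3 mL/v
Step 2: 140 μL + 2900 μL = 3040 μL total → factor 3040/140 = 21.714
Step 3: 0.32 mL brought to 3150 μL → factor 3.15/0.32 = 9.8438
Step 4: 90 μL brought to 2750 μL → factor 2750/90 = 30.556
Product of known-step factors = 6531.2
Overall factor = 1.00 × 10^8 particles/mL / (340 particles/mL) = 2.9412 × 10^5
Step-1 factor = 2.9412 × 10^5 / 6531.2 = 45.032
v = 6.3 mL / 45.032 = 0.140 mL

0.140 mL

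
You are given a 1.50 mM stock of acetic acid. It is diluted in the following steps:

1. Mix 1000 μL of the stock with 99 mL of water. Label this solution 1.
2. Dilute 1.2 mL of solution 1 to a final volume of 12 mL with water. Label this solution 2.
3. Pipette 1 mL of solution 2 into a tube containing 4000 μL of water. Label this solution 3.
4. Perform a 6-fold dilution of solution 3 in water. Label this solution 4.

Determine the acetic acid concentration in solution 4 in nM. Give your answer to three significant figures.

50.0 nM

Step 1: 1000 μL + 99 mL = 1 × 10^5 μL total → factor 1 × 10^5/1000 = 100
Step 2: 1.2 mL brought to 12 mL → factor 12/1.2 = 10
Step 3: 1 mL + 4000 μL = 5 mL total → factor 5/1 = 5
Step 4: 6-fold → factor 6
Overall dilution factor = 100 × 10 × 5 × 6 = 30000
Final = 1.50 mM / 30000 = 5.000 × 10^-5 mM = 50.0 nM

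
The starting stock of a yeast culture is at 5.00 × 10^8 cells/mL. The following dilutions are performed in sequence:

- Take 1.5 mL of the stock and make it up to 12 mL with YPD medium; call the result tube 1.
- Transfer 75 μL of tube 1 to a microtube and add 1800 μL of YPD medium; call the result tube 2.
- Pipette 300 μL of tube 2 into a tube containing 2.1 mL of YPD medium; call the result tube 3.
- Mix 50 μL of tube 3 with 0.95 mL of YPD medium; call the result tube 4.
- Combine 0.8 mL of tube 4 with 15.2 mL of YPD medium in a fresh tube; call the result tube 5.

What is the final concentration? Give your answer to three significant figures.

Step 1: 1.5 mL brought to 12 mL → factor 12/1.5 = 8
Step 2: 75 μL + 1800 μL = 1875 μL total → factor 1875/75 = 25
Step 3: 300 μL + 2.1 mL = 2400 μL total → factor 2400/300 = 8
Step 4: 50 μL + 0.95 mL = 1000 μL total → factor 1000/50 = 20
Step 5: 0.8 mL + 15.2 mL = 16 mL total → factor 16/0.8 = 20
Overall dilution factor = 8 × 25 × 8 × 20 × 20 = 6.4 × 10^5
Final = 5.00 × 10^8 cells/mL / 6.4 × 10^5 = 781 cells/mL

781 cells/mL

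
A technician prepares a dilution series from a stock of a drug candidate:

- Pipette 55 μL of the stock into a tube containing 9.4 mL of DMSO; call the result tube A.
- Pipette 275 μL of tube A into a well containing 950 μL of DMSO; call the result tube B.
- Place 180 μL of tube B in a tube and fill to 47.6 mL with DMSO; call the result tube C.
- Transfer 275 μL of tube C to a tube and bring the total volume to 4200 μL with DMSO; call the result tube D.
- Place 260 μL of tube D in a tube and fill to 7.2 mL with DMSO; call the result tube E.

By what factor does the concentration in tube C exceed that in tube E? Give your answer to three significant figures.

Step 1: 55 μL + 9.4 mL = 9455 μL total → factor 9455/55 = 171.91
Step 2: 275 μL + 950 μL = 1225 μL total → factor 1225/275 = 4.4545
Step 3: 180 μL brought to 47.6 mL → factor 47600/180 = 264.44
Step 4: 275 μL brought to 4200 μL → factor 4200/275 = 15.273
Step 5: 260 μL brought to 7.2 mL → factor 7200/260 = 27.692
Dilution factor to tube C = 2.0251 × 10^5; to tube E = 8.5647 × 10^7
[tube C]/[tube E] = (factor to tube E)/(factor to tube C) = 8.5647 × 10^7/2.0251 × 10^5 = 423

423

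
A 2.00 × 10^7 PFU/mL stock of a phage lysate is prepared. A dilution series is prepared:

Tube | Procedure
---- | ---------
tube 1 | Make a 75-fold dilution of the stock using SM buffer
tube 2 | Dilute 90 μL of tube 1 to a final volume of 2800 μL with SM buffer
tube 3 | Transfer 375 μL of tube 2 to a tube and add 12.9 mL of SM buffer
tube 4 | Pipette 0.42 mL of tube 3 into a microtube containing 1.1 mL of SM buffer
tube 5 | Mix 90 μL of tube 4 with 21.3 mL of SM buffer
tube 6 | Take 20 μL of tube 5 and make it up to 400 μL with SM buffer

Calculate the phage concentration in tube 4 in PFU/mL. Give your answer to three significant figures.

Step 1: 75-fold → factor 75
Step 2: 90 μL brought to 2800 μL → factor 2800/90 = 31.111
Step 3: 375 μL + 12.9 mL = 13275 μL total → factor 13275/375 = 35.4
Step 4: 0.42 mL + 1.1 mL = 1.52 mL total → factor 1.52/0.42 = 3.619
Dilution factor through tube 4 = 75 × 31.111 × 35.4 × 3.619 = 2.9893 × 10^5
[tube 4] = 2.00 × 10^7 PFU/mL / 2.9893 × 10^5 = 66.9 PFU/mL

66.9 PFU/mL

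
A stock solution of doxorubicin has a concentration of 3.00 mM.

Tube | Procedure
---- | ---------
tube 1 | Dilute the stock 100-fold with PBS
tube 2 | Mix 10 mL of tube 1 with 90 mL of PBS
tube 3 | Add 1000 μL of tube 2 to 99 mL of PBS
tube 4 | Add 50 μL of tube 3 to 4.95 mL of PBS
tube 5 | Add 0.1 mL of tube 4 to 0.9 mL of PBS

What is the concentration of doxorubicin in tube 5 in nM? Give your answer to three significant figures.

0.0300 nM

Step 1: 100-fold → factor 100
Step 2: 10 mL + 90 mL = 100 mL total → factor 100/10 = 10
Step 3: 1000 μL + 99 mL = 1 × 10^5 μL total → factor 1 × 10^5/1000 = 100
Step 4: 50 μL + 4.95 mL = 5000 μL total → factor 5000/50 = 100
Step 5: 0.1 mL + 0.9 mL = 1 mL total → factor 1/0.1 = 10
Overall dilution factor = 100 × 10 × 100 × 100 × 10 = 1 × 10^8
Final = 3.00 mM / 1 × 10^8 = 3.000 × 10^-8 mM = 0.0300 nM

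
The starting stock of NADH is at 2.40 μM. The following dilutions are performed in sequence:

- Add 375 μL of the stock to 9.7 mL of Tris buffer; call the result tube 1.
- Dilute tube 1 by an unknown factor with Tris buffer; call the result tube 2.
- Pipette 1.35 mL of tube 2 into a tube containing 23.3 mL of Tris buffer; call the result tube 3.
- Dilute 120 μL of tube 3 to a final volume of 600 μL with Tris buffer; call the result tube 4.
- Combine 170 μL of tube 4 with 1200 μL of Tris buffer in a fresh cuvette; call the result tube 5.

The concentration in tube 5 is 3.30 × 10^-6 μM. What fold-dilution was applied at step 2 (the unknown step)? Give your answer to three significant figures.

36.8-fold

Step 1: 375 μL + 9.7 mL = 10075 μL total → factor 10075/375 = 26.867
Step 2: unknown factor x
Step 3: 1.35 mL + 23.3 mL = 24.65 mL total → factor 24.65/1.35 = 18.259
Step 4: 120 μL brought to 600 μL → factor 600/120 = 5
Step 5: 170 μL + 1200 μL = 1370 μL total → factor 1370/170 = 8.0588
Product of known-step factors = 19767
Overall factor = 2.40 μM / (3.30 × 10^-6 μM) = 7.2727 × 10^5
x = 7.2727 × 10^5 / 19767 = 36.8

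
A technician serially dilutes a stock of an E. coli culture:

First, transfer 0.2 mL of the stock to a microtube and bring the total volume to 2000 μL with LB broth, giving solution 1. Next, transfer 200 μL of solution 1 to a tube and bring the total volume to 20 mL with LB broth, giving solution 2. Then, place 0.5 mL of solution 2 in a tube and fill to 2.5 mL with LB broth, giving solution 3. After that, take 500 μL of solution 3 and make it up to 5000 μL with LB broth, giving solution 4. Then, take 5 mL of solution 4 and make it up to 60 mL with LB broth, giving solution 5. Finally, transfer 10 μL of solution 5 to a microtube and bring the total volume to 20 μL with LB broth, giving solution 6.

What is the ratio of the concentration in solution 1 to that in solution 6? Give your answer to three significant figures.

Step 1: 0.2 mL brought to 2000 μL → factor 2/0.2 = 10
Step 2: 200 μL brought to 20 mL → factor 20000/200 = 100
Step 3: 0.5 mL brought to 2.5 mL → factor 2.5/0.5 = 5
Step 4: 500 μL brought to 5000 μL → factor 5000/500 = 10
Step 5: 5 mL brought to 60 mL → factor 60/5 = 12
Step 6: 10 μL brought to 20 μL → factor 20/10 = 2
Dilution factor to solution 1 = 10; to solution 6 = 1.2 × 10^6
[solution 1]/[solution 6] = (factor to solution 6)/(factor to solution 1) = 1.2 × 10^6/10 = 1.20 × 10^5

1.20 × 10^5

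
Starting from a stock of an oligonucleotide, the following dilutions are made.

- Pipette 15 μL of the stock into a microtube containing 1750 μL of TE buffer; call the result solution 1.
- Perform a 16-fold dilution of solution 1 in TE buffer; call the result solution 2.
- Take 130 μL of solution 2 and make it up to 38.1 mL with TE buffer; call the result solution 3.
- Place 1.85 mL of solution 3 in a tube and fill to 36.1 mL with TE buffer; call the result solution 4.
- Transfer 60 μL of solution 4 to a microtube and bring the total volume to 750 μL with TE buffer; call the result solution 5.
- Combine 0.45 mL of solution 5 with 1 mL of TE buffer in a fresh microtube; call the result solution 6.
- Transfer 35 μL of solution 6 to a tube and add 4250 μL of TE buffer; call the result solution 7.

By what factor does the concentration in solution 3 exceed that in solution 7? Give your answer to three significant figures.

Step 1: 15 μL + 1750 μL = 1765 μL total → factor 1765/15 = 117.67
Step 2: 16-fold → factor 16
Step 3: 130 μL brought to 38.1 mL → factor 38100/130 = 293.08
Step 4: 1.85 mL brought to 36.1 mL → factor 36.1/1.85 = 19.514
Step 5: 60 μL brought to 750 μL → factor 750/60 = 12.5
Step 6: 0.45 mL + 1 mL = 1.45 mL total → factor 1.45/0.45 = 3.2222
Step 7: 35 μL + 4250 μL = 4285 μL total → factor 4285/35 = 122.43
Dilution factor to solution 3 = 5.5177 × 10^5; to solution 7 = 5.3093 × 10^10
[solution 3]/[solution 7] = (factor to solution 7)/(factor to solution 3) = 5.3093 × 10^10/5.5177 × 10^5 = 9.62 × 10^4

9.62 × 10^4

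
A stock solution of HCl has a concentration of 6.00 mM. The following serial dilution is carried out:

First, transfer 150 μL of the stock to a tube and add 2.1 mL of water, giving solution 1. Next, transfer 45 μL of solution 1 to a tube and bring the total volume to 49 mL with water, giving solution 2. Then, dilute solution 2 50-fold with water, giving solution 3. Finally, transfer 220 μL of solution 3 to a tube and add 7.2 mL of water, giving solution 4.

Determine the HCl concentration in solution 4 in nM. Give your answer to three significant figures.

0.218 nM

Step 1: 150 μL + 2.1 mL = 2250 μL total → factor 2250/150 = 15
Step 2: 45 μL brought to 49 mL → factor 49000/45 = 1088.9
Step 3: 50-fold → factor 50
Step 4: 220 μL + 7.2 mL = 7420 μL total → factor 7420/220 = 33.727
Overall dilution factor = 15 × 1088.9 × 50 × 33.727 = 2.7544 × 10^7
Final = 6.00 mM / 2.7544 × 10^7 = 2.178 × 10^-7 mM = 0.218 nM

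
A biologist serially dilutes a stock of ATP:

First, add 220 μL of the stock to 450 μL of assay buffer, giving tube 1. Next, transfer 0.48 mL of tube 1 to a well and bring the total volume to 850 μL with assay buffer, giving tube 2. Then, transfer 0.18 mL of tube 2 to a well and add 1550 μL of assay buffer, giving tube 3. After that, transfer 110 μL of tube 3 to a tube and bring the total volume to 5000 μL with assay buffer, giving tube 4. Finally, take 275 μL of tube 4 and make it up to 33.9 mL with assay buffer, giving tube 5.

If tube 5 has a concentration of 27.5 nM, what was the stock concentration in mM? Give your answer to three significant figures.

Step 1: 220 μL + 450 μL = 670 μL total → factor 670/220 = 3.0455
Step 2: 0.48 mL brought to 850 μL → factor 0.85/0.48 = 1.7708
Step 3: 0.18 mL + 1550 μL = 1.73 mL total → factor 1.73/0.18 = 9.6111
Step 4: 110 μL brought to 5000 μL → factor 5000/110 = 45.455
Step 5: 275 μL brought to 33.9 mL → factor 33900/275 = 123.27
Overall dilution factor = 3.0455 × 1.7708 × 9.6111 × 45.455 × 123.27 = 2.9043 × 10^5
Stock = 27.5 nM × 2.9043 × 10^5 = 7.987 × 10^6 nM = 7.99 mM

7.99 mM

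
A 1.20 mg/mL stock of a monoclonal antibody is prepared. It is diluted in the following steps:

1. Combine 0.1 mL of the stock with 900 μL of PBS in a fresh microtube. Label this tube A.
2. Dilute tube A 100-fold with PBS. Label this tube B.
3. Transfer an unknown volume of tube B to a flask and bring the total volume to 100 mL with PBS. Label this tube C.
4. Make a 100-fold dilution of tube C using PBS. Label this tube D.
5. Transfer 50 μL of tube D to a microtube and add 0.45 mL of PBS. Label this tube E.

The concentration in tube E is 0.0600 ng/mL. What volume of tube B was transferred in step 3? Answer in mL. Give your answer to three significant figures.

5.00 mL

Step 1: 0.1 mL + 900 μL = 1 mL total → factor 1/0.1 = 10
Step 2: 100-fold → factor 100
Step 3: v brought to 100 mL → factor = 100 mL/v
Step 4: 100-fold → factor 100
Step 5: 50 μL + 0.45 mL = 500 μL total → factor 500/50 = 10
Product of known-step factors = 1 × 10^6
Overall factor = 1.20 mg/mL / (0.0600 ng/mL) = 2 × 10^7
Step-3 factor = 2 × 10^7 / 1 × 10^6 = 20
v = 100 mL / 20 = 5.00 mL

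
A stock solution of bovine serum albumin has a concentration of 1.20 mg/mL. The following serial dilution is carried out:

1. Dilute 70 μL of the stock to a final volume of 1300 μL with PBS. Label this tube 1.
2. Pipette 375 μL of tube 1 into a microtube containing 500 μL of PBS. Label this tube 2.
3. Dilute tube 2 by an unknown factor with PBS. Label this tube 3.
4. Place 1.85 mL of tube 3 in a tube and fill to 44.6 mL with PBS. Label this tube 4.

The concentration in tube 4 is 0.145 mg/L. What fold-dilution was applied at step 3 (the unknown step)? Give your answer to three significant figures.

7.92-fold

Step 1: 70 μL brought to 1300 μL → factor 1300/70 = 18.571
Step 2: 375 μL + 500 μL = 875 μL total → factor 875/375 = 2.3333
Step 3: unknown factor x
Step 4: 1.85 mL brought to 44.6 mL → factor 44.6/1.85 = 24.108
Product of known-step factors = 1044.7
Overall factor = 1.20 mg/mL / (0.145 mg/L) = 8275.9
x = 8275.9 / 1044.7 = 7.92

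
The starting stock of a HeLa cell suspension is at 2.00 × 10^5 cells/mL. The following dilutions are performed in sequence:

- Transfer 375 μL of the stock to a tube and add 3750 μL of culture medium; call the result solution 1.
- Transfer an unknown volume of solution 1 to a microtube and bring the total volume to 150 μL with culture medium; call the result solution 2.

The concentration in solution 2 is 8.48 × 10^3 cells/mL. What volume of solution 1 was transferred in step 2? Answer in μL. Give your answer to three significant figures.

Step 1: 375 μL + 3750 μL = 4125 μL total → factor 4125/375 = 11
Step 2: v brought to 150 μL → factor = 150 μL/v
Product of known-step factors = 11
Overall factor = 2.00 × 10^5 cells/mL / (8.48 × 10^3 cells/mL) = 23.585
Step-2 factor = 23.585 / 11 = 2.1441
v = 150 μL / 2.1441 = 70.0 μL

70.0 μL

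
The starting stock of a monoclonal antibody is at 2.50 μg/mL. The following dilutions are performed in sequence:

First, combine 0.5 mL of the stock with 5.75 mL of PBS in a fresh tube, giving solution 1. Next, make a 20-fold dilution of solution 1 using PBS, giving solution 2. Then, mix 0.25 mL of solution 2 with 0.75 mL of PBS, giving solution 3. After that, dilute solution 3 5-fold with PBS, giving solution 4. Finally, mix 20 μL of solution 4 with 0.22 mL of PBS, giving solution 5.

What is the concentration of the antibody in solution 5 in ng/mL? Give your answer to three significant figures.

0.0417 ng/mL

Step 1: 0.5 mL + 5.75 mL = 6.25 mL total → factor 6.25/0.5 = 12.5
Step 2: 20-fold → factor 20
Step 3: 0.25 mL + 0.75 mL = 1 mL total → factor 1/0.25 = 4
Step 4: 5-fold → factor 5
Step 5: 20 μL + 0.22 mL = 240 μL total → factor 240/20 = 12
Overall dilution factor = 12.5 × 20 × 4 × 5 × 12 = 60000
Final = 2.50 μg/mL / 60000 = 4.167 × 10^-5 μg/mL = 0.0417 ng/mL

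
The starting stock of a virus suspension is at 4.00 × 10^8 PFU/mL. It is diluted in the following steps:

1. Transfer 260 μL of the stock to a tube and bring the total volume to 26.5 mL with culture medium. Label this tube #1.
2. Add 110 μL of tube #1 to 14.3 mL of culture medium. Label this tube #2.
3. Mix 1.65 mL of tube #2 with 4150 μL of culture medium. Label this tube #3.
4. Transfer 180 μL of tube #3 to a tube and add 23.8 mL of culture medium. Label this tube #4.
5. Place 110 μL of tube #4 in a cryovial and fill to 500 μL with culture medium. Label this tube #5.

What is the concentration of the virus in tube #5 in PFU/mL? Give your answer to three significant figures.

14.1 PFU/mL

Step 1: 260 μL brought to 26.5 mL → factor 26500/260 = 101.92
Step 2: 110 μL + 14.3 mL = 14410 μL total → factor 14410/110 = 131
Step 3: 1.65 mL + 4150 μL = 5.8 mL total → factor 5.8/1.65 = 3.5152
Step 4: 180 μL + 23.8 mL = 23980 μL total → factor 23980/180 = 133.22
Step 5: 110 μL brought to 500 μL → factor 500/110 = 4.5455
Overall dilution factor = 101.92 × 131 × 3.5152 × 133.22 × 4.5455 = 2.8421 × 10^7
Final = 4.00 × 10^8 PFU/mL / 2.8421 × 10^7 = 14.1 PFU/mL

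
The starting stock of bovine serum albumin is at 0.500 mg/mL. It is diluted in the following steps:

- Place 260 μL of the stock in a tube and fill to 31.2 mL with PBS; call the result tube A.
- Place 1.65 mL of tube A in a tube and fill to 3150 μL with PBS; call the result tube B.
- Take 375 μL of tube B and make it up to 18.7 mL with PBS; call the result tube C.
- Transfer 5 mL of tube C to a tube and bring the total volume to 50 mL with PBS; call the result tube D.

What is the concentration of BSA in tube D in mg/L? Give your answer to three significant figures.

Step 1: 260 μL brought to 31.2 mL → factor 31200/260 = 120
Step 2: 1.65 mL brought to 3150 μL → factor 3.15/1.65 = 1.9091
Step 3: 375 μL brought to 18.7 mL → factor 18700/375 = 49.867
Step 4: 5 mL brought to 50 mL → factor 50/5 = 10
Overall dilution factor = 120 × 1.9091 × 49.867 × 10 = 1.1424 × 10^5
Final = 0.500 mg/mL / 1.1424 × 10^5 = 4.377 × 10^-6 mg/mL = 0.00438 mg/L

0.00438 mg/L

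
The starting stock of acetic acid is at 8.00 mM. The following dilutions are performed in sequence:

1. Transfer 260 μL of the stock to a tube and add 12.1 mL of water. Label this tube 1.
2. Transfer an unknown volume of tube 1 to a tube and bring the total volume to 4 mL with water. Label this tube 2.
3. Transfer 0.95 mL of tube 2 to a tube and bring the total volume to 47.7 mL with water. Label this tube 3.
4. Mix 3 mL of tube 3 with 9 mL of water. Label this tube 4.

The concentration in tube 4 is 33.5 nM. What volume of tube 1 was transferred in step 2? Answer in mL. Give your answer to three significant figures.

Step 1: 260 μL + 12.1 mL = 12360 μL total → factor 12360/260 = 47.538
Step 2: v brought to 4 mL → factor = 4 mL/v
Step 3: 0.95 mL brought to 47.7 mL → factor 47.7/0.95 = 50.211
Step 4: 3 mL + 9 mL = 12 mL total → factor 12/3 = 4
Product of known-step factors = 9547.7
Overall factor = 8.00 mM / (33.5 nM) = 2.3881 × 10^5
Step-2 factor = 2.3881 × 10^5 / 9547.7 = 25.012
v = 4 mL / 25.012 = 0.160 mL

0.160 mL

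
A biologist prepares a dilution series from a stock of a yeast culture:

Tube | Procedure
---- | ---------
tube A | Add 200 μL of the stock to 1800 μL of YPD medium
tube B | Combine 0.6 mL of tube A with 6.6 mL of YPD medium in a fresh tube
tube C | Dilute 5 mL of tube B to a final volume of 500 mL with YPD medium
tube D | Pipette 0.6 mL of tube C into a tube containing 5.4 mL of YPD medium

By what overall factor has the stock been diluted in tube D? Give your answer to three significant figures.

1.20 × 10^5

Step 1: 200 μL + 1800 μL = 2000 μL total → factor 2000/200 = 10
Step 2: 0.6 mL + 6.6 mL = 7.2 mL total → factor 7.2/0.6 = 12
Step 3: 5 mL brought to 500 mL → factor 500/5 = 100
Step 4: 0.6 mL + 5.4 mL = 6 mL total → factor 6/0.6 = 10
Overall dilution factor = 10 × 12 × 100 × 10 = 1.2 × 10^5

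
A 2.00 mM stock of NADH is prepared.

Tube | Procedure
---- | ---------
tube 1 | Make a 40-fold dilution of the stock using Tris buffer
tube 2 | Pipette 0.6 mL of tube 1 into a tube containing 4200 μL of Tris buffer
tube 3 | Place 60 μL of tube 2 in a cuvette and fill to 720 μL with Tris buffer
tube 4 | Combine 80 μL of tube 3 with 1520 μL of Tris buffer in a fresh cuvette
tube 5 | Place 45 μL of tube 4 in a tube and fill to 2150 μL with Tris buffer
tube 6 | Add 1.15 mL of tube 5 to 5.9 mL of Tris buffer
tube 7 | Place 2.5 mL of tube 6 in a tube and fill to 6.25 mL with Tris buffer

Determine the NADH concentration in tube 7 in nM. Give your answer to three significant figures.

0.0356 nM

Step 1: 40-fold → factor 40
Step 2: 0.6 mL + 4200 μL = 4.8 mL total → factor 4.8/0.6 = 8
Step 3: 60 μL brought to 720 μL → factor 720/60 = 12
Step 4: 80 μL + 1520 μL = 1600 μL total → factor 1600/80 = 20
Step 5: 45 μL brought to 2150 μL → factor 2150/45 = 47.778
Step 6: 1.15 mL + 5.9 mL = 7.05 mL total → factor 7.05/1.15 = 6.1304
Step 7: 2.5 mL brought to 6.25 mL → factor 6.25/2.5 = 2.5
Overall dilution factor = 40 × 8 × 12 × 20 × 47.778 × 6.1304 × 2.5 = 5.6237 × 10^7
Final = 2.00 mM / 5.6237 × 10^7 = 3.556 × 10^-8 mM = 0.0356 nM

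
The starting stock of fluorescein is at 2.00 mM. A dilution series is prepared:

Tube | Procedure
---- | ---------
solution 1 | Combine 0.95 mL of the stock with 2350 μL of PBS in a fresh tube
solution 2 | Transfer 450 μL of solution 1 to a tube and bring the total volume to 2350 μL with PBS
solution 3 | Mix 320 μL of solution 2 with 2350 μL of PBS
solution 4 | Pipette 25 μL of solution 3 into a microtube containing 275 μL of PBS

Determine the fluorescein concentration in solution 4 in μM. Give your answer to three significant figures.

1.10 μM

Step 1: 0.95 mL + 2350 μL = 3.3 mL total → factor 3.3/0.95 = 3.4737
Step 2: 450 μL brought to 2350 μL → factor 2350/450 = 5.2222
Step 3: 320 μL + 2350 μL = 2670 μL total → factor 2670/320 = 8.3438
Step 4: 25 μL + 275 μL = 300 μL total → factor 300/25 = 12
Overall dilution factor = 3.4737 × 5.2222 × 8.3438 × 12 = 1816.3
Final = 2.00 mM / 1816.3 = 0.001101 mM = 1.10 μM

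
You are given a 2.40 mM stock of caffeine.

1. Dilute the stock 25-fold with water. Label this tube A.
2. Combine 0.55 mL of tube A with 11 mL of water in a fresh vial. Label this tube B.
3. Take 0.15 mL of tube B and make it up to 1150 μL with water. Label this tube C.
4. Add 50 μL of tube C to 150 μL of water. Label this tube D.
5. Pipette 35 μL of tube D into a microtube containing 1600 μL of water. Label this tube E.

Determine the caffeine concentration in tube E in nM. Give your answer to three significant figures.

3.19 nM

Step 1: 25-fold → factor 25
Step 2: 0.55 mL + 11 mL = 11.55 mL total → factor 11.55/0.55 = 21
Step 3: 0.15 mL brought to 1150 μL → factor 1.15/0.15 = 7.6667
Step 4: 50 μL + 150 μL = 200 μL total → factor 200/50 = 4
Step 5: 35 μL + 1600 μL = 1635 μL total → factor 1635/35 = 46.714
Overall dilution factor = 25 × 21 × 7.6667 × 4 × 46.714 = 7.521 × 10^5
Final = 2.40 mM / 7.521 × 10^5 = 3.191 × 10^-6 mM = 3.19 nM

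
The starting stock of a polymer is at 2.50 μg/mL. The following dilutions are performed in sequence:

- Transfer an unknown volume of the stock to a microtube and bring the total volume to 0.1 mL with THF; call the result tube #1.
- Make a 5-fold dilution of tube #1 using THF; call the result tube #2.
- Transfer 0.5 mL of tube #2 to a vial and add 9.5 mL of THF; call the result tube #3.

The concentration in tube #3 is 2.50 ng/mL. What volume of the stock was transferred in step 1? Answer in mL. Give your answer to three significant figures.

Step 1: v brought to 0.1 mL → factor = 0.1 mL/v
Step 2: 5-fold → factor 5
Step 3: 0.5 mL + 9.5 mL = 10 mL total → factor 10/0.5 = 20
Product of known-step factors = 100
Overall factor = 2.50 μg/mL / (2.50 ng/mL) = 1000
Step-1 factor = 1000 / 100 = 10
v = 0.1 mL / 10 = 0.0100 mL

0.0100 mL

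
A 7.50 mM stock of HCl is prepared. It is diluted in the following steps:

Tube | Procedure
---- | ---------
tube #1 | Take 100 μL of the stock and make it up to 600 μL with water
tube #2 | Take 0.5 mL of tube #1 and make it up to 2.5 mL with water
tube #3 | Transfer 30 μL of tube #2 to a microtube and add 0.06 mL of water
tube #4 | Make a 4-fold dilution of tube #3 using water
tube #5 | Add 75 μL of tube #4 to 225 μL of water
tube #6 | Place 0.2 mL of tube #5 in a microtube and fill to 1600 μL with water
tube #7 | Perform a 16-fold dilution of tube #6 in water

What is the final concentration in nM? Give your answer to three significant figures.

40.7 nM

Step 1: 100 μL brought to 600 μL → factor 600/100 = 6
Step 2: 0.5 mL brought to 2.5 mL → factor 2.5/0.5 = 5
Step 3: 30 μL + 0.06 mL = 90 μL total → factor 90/30 = 3
Step 4: 4-fold → factor 4
Step 5: 75 μL + 225 μL = 300 μL total → factor 300/75 = 4
Step 6: 0.2 mL brought to 1600 μL → factor 1.6/0.2 = 8
Step 7: 16-fold → factor 16
Overall dilution factor = 6 × 5 × 3 × 4 × 4 × 8 × 16 = 1.8432 × 10^5
Final = 7.50 mM / 1.8432 × 10^5 = 4.069 × 10^-5 mM = 40.7 nM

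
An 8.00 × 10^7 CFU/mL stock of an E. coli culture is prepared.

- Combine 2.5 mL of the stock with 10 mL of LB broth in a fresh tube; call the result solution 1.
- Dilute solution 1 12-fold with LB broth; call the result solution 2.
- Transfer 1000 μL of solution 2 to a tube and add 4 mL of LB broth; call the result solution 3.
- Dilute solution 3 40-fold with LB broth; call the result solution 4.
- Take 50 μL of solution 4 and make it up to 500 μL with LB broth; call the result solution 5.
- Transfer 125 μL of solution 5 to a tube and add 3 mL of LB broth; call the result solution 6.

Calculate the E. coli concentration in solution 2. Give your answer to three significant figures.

Step 1: 2.5 mL + 10 mL = 12.5 mL total → factor 12.5/2.5 = 5
Step 2: 12-fold → factor 12
Dilution factor through solution 2 = 5 × 12 = 60
[solution 2] = 8.00 × 10^7 CFU/mL / 60 = 1.33 × 10^6 CFU/mL

1.33 × 10^6 CFU/mL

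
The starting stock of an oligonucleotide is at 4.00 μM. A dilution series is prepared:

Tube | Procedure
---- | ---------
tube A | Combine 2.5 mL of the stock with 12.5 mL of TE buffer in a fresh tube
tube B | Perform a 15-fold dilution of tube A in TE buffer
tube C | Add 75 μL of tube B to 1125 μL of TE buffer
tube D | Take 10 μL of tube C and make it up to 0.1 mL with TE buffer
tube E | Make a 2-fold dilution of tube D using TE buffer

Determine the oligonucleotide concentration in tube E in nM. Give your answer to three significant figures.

Step 1: 2.5 mL + 12.5 mL = 15 mL total → factor 15/2.5 = 6
Step 2: 15-fold → factor 15
Step 3: 75 μL + 1125 μL = 1200 μL total → factor 1200/75 = 16
Step 4: 10 μL brought to 0.1 mL → factor 100/10 = 10
Step 5: 2-fold → factor 2
Overall dilution factor = 6 × 15 × 16 × 10 × 2 = 28800
Final = 4.00 μM / 28800 = 0.0001389 μM = 0.139 nM

0.139 nM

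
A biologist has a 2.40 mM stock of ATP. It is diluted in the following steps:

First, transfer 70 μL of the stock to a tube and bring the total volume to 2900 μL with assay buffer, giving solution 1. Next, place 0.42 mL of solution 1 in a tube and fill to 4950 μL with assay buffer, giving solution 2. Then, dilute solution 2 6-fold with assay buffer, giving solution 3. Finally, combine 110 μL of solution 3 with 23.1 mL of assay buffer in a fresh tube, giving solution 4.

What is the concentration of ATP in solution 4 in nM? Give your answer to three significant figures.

Step 1: 70 μL brought to 2900 μL → factor 2900/70 = 41.429
Step 2: 0.42 mL brought to 4950 μL → factor 4.95/0.42 = 11.786
Step 3: 6-fold → factor 6
Step 4: 110 μL + 23.1 mL = 23210 μL total → factor 23210/110 = 211
Overall dilution factor = 41.429 × 11.786 × 6 × 211 = 6.1814 × 10^5
Final = 2.40 mM / 6.1814 × 10^5 = 3.883 × 10^-6 mM = 3.88 nM

3.88 nM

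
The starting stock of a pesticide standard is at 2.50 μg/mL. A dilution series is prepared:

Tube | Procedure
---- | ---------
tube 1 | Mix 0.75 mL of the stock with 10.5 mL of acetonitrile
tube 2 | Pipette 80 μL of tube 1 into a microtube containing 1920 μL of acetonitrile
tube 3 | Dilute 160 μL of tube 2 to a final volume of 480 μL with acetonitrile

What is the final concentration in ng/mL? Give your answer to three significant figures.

Step 1: 0.75 mL + 10.5 mL = 11.25 mL total → factor 11.25/0.75 = 15
Step 2: 80 μL + 1920 μL = 2000 μL total → factor 2000/80 = 25
Step 3: 160 μL brought to 480 μL → factor 480/160 = 3
Overall dilution factor = 15 × 25 × 3 = 1125
Final = 2.50 μg/mL / 1125 = 0.002222 μg/mL = 2.22 ng/mL

2.22 ng/mL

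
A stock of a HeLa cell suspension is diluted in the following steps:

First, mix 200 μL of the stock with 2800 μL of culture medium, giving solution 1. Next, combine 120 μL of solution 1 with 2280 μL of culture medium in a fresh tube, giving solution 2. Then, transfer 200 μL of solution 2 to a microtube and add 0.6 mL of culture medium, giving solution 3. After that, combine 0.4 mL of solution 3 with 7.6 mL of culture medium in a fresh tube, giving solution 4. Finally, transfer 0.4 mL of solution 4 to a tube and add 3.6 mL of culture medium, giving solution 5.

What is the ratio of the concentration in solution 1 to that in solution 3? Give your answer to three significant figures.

80.0

Step 1: 200 μL + 2800 μL = 3000 μL total → factor 3000/200 = 15
Step 2: 120 μL + 2280 μL = 2400 μL total → factor 2400/120 = 20
Step 3: 200 μL + 0.6 mL = 800 μL total → factor 800/200 = 4
Dilution factor to solution 1 = 15; to solution 3 = 1200
[solution 1]/[solution 3] = (factor to solution 3)/(factor to solution 1) = 1200/15 = 80.0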